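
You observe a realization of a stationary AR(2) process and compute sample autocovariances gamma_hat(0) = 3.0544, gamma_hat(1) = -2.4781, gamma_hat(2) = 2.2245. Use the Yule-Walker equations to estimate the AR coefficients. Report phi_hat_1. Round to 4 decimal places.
\hat\phi_{1} = -0.6450

The Yule-Walker equations for an AR(p) process read, in matrix form,
  Gamma_p phi = r_p,   with   (Gamma_p)_{ij} = gamma(|i - j|),
                       (r_p)_i = gamma(i),   i,j = 1..p.
Substitute the sample gammas (Toeplitz matrix and right-hand side of size 2):
  Gamma_p = [[3.0544, -2.4781], [-2.4781, 3.0544]]
  r_p     = [-2.4781, 2.2245]
Written out:
  3.0544 phi_1 - 2.4781 phi_2 = -2.4781
  -2.4781 phi_1 + 3.0544 phi_2 = 2.2245
Solve by Cramer's rule:
  det = gamma(0)^2 - gamma(1)^2 = (3.0544)^2 - (-2.4781)^2 = 9.32935936 - 6.14097961 = 3.18837975
  phi_hat_1 = [gamma(1) gamma(0) - gamma(1) gamma(2)] / det = [(-2.4781)(3.0544) - (-2.4781)(2.2245)] / 3.18837975 = -2.05657519 / 3.18837975 = -0.645
  phi_hat_2 = [gamma(0) gamma(2) - gamma(1)^2] / det = [(3.0544)(2.2245) - (-2.4781)^2] / 3.18837975 = 0.65353319 / 3.18837975 = 0.205
So phi_hat = [-0.6450, 0.2050].
Therefore phi_hat_1 = -0.6450.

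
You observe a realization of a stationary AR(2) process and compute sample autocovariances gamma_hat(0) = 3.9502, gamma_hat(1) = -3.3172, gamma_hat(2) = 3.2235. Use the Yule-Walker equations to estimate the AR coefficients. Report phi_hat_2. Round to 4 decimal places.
\hat\phi_{2} = 0.3760

The Yule-Walker equations for an AR(p) process read, in matrix form,
  Gamma_p phi = r_p,   with   (Gamma_p)_{ij} = gamma(|i - j|),
                       (r_p)_i = gamma(i),   i,j = 1..p.
Substitute the sample gammas (Toeplitz matrix and right-hand side of size 2):
  Gamma_p = [[3.9502, -3.3172], [-3.3172, 3.9502]]
  r_p     = [-3.3172, 3.2235]
Written out:
  3.9502 phi_1 - 3.3172 phi_2 = -3.3172
  -3.3172 phi_1 + 3.9502 phi_2 = 3.2235
Solve by Cramer's rule:
  det = gamma(0)^2 - gamma(1)^2 = (3.9502)^2 - (-3.3172)^2 = 15.60408004 - 11.00381584 = 4.6002642
  phi_hat_1 = [gamma(1) gamma(0) - gamma(1) gamma(2)] / det = [(-3.3172)(3.9502) - (-3.3172)(3.2235)] / 4.6002642 = -2.41060924 / 4.6002642 = -0.524
  phi_hat_2 = [gamma(0) gamma(2) - gamma(1)^2] / det = [(3.9502)(3.2235) - (-3.3172)^2] / 4.6002642 = 1.72965386 / 4.6002642 = 0.376
So phi_hat = [-0.5240, 0.3760].
Therefore phi_hat_2 = 0.3760.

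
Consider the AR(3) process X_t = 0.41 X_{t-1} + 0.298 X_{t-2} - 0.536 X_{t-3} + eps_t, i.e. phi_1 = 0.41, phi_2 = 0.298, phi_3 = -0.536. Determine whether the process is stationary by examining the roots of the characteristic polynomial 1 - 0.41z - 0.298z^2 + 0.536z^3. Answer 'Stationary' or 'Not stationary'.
\text{Stationary}

The AR(p) characteristic polynomial is P(z) = 1 - 0.41z - 0.298z^2 + 0.536z^3.
Stationarity requires all roots to lie outside the unit circle, i.e. |z| > 1 for every root.
Degree 3: look for a simple real root z0 first, then factor out (1 - z/z0) and solve the remaining quadratic.
Testing z0 = -1.25: P(-1.25) = 1 + (-0.41)(-1.25) + (-0.298)(-1.25)^2 + (0.536)(-1.25)^3
  = 1 + (0.5125) + (-0.465625) + (-1.046875) = 0.  So z_0 = -1.25 is a root, |z_0| = 1.25.
Divide out the factor (1 + 0.8 z) = (1 - z/z0) (since 1/z0 = -0.8):
  P(z) = (1 + 0.8 z)(1 + (-1.21) z + (0.67) z^2)
  [check: z-coef -1.21 - (-0.8) = -0.41; z^2-coef 0.67 - (-0.8)(-1.21) = -0.298; z^3-coef -(-0.8)(0.67) = 0.536.]
Remaining roots from the quadratic factor 1 + (-1.21) z + (0.67) z^2:
  Set 1 + (-1.21) z + (0.67) z^2 = 0, i.e. a z^2 + b z + c = 0 with a = 0.67, b = -1.21, c = 1.
  Discriminant D = b^2 - 4ac = (-1.21)^2 - 4*(0.67)*1 = 1.4641 - (2.68) = -1.2159.
  D < 0, so the roots are the complex-conjugate pair z = (-b +/- i sqrt(-D)) / (2a) = 0.903 +/- 0.8229i.
  For a conjugate pair |z|^2 = z * conj(z) = (product of roots) = c/a = 1/(0.67) = 1.492537, so |z| = sqrt(1.492537) = 1.2217 for both roots.
Moduli of all roots: 1.2500, 1.2217, 1.2217.
All moduli strictly greater than 1? Yes.
Verdict: Stationary.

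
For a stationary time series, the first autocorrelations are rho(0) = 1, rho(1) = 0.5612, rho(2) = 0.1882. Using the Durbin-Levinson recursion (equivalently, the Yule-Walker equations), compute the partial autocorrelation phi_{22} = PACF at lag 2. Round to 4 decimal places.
\phi_{22} = -0.1850

The PACF at lag k is phi_{kk}, the last component of the solution
to the Yule-Walker system G_k phi = r_k where
  (G_k)_{ij} = rho(|i - j|), (r_k)_i = rho(i), i,j = 1..k.
Equivalently, Durbin-Levinson gives phi_{kk} iteratively:
  phi_{11} = rho(1)
  phi_{kk} = [rho(k) - sum_{j=1..k-1} phi_{k-1,j} rho(k-j)]
            / [1 - sum_{j=1..k-1} phi_{k-1,j} rho(j)],
  phi_{k,j} = phi_{k-1,j} - phi_{kk} phi_{k-1,k-j},  j = 1..k-1.
Step k = 1:
  phi_11 = rho(1) = 0.5612.
Step k = 2:
  phi_22 = [rho(2) - phi_11 rho(1)] / [1 - phi_11 rho(1)] = [0.1882 - (0.5612)(0.5612)] / [1 - (0.5612)(0.5612)]
         = -0.12674544 / 0.68505456 = -0.185.
Therefore phi_{22} = -0.1850.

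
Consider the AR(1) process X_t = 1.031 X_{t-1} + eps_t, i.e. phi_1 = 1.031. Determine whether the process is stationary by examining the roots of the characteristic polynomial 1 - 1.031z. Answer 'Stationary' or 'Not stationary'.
\text{Not stationary}

The AR(p) characteristic polynomial is P(z) = 1 - 1.031z.
Stationarity requires all roots to lie outside the unit circle, i.e. |z| > 1 for every root.
This is linear in z: 1 + (-1.031) z = 0  =>  z = -1/(-1.031) = 0.969932,  |z| = 0.969932.
Moduli of all roots: 0.9699.
All moduli strictly greater than 1? No.
Verdict: Not stationary.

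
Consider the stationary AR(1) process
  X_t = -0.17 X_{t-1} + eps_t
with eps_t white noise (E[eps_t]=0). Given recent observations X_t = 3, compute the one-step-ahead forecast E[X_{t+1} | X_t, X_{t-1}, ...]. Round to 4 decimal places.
E[X_{t+1} \mid \mathcal F_t] = -0.5100

For an AR(p) model X_t = c + sum_i phi_i X_{t-i} + eps_t, the
one-step-ahead conditional mean is
  E[X_{t+1} | X_t, ...] = c + sum_i phi_i X_{t+1-i}.
Substitute known values:
  E[X_{t+1} | ...] = (-0.17) * (3)
                   = -0.5100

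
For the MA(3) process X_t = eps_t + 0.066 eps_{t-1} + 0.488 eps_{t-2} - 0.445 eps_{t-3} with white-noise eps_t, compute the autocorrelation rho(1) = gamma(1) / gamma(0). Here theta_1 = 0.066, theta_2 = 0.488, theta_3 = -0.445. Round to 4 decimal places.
\rho(1) = -0.0826

For an MA(q) process with theta_0 = 1, the autocovariance is
  gamma(k) = sigma^2 * sum_{i=0..q-k} theta_i * theta_{i+k},
and rho(k) = gamma(k) / gamma(0). Sigma^2 cancels.
  numerator   = (1)*(0.066) + (0.066)*(0.488) + (0.488)*(-0.445) = -0.118952.
  denominator = (1)^2 + (0.066)^2 + (0.488)^2 + (-0.445)^2 = 1.440525.
  rho(1) = -0.118952 / 1.440525 = -0.0826.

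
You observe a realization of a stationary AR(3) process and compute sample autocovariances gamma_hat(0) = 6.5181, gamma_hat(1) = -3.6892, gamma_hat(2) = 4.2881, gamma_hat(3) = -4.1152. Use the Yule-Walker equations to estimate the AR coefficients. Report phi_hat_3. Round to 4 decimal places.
\hat\phi_{3} = -0.3180

The Yule-Walker equations for an AR(p) process read, in matrix form,
  Gamma_p phi = r_p,   with   (Gamma_p)_{ij} = gamma(|i - j|),
                       (r_p)_i = gamma(i),   i,j = 1..p.
Substitute the sample gammas (Toeplitz matrix and right-hand side of size 3):
  Gamma_p = [[6.5181, -3.6892, 4.2881], [-3.6892, 6.5181, -3.6892], [4.2881, -3.6892, 6.5181]]
  r_p     = [-3.6892, 4.2881, -4.1152]
Written out (R1..R3):
  (R1) 6.5181 phi_1 - 3.6892 phi_2 + 4.2881 phi_3 = -3.6892
  (R2) -3.6892 phi_1 + 6.5181 phi_2 - 3.6892 phi_3 = 4.2881
  (R3) 4.2881 phi_1 - 3.6892 phi_2 + 6.5181 phi_3 = -4.1152
Gaussian elimination:
  R2 <- R2 - (-3.6892/6.5181) R1 = R2 - (-0.565993) R1:  4.430038 phi_2 - 1.262165 phi_3 = 2.200038
  R3 <- R3 - (4.2881/6.5181) R1 = R3 - (0.657876) R1:  -1.262165 phi_2 + 3.697063 phi_3 = -1.688165
  R3 <- R3 - (-1.262165/4.430038) R2 = R3 - (-0.284911) R2:  3.337459 phi_3 = -1.061351
Back-substitution:
  phi_hat_3 = -1.061351 / 3.337459 = -0.318012
  phi_hat_2 = (2.200038 - (-1.262165)(-0.318012)) / 4.430038 = 0.406013
  phi_hat_1 = (-3.6892 - (-3.6892)(0.406013) - (4.2881)(-0.318012)) / 6.5181 = -0.12698
So phi_hat = [-0.1270, 0.4060, -0.3180].
Therefore phi_hat_3 = -0.3180.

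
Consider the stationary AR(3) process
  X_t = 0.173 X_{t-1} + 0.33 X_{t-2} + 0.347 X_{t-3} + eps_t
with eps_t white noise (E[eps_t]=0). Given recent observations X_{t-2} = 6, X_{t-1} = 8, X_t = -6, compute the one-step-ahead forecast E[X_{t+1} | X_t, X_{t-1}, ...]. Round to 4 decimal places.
E[X_{t+1} \mid \mathcal F_t] = 3.6840

For an AR(p) model X_t = c + sum_i phi_i X_{t-i} + eps_t, the
one-step-ahead conditional mean is
  E[X_{t+1} | X_t, ...] = c + sum_i phi_i X_{t+1-i}.
Substitute known values:
  E[X_{t+1} | ...] = (0.173) * (-6) + (0.33) * (8) + (0.347) * (6)
                   = 3.6840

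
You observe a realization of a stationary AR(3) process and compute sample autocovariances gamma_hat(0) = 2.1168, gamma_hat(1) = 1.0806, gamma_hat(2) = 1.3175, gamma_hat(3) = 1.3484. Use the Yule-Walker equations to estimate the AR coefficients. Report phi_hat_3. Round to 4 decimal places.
\hat\phi_{3} = 0.4000

The Yule-Walker equations for an AR(p) process read, in matrix form,
  Gamma_p phi = r_p,   with   (Gamma_p)_{ij} = gamma(|i - j|),
                       (r_p)_i = gamma(i),   i,j = 1..p.
Substitute the sample gammas (Toeplitz matrix and right-hand side of size 3):
  Gamma_p = [[2.1168, 1.0806, 1.3175], [1.0806, 2.1168, 1.0806], [1.3175, 1.0806, 2.1168]]
  r_p     = [1.0806, 1.3175, 1.3484]
Written out (R1..R3):
  (R1) 2.1168 phi_1 + 1.0806 phi_2 + 1.3175 phi_3 = 1.0806
  (R2) 1.0806 phi_1 + 2.1168 phi_2 + 1.0806 phi_3 = 1.3175
  (R3) 1.3175 phi_1 + 1.0806 phi_2 + 2.1168 phi_3 = 1.3484
Gaussian elimination:
  R2 <- R2 - (1.0806/2.1168) R1 = R2 - (0.510488) R1:  1.565167 phi_2 + 0.408033 phi_3 = 0.765867
  R3 <- R3 - (1.3175/2.1168) R1 = R3 - (0.622402) R1:  0.408033 phi_2 + 1.296786 phi_3 = 0.675833
  R3 <- R3 - (0.408033/1.565167) R2 = R3 - (0.260696) R2:  1.190413 phi_3 = 0.476174
Back-substitution:
  phi_hat_3 = 0.476174 / 1.190413 = 0.400008
  phi_hat_2 = (0.765867 - (0.408033)(0.400008)) / 1.565167 = 0.385039
  phi_hat_1 = (1.0806 - (1.0806)(0.385039) - (1.3175)(0.400008)) / 2.1168 = 0.064964
So phi_hat = [0.0650, 0.3850, 0.4000].
Therefore phi_hat_3 = 0.4000.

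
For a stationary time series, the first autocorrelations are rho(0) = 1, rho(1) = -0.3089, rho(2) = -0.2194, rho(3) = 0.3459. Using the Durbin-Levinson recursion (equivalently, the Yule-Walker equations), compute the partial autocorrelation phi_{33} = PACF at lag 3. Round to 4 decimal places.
\phi_{33} = 0.1849

The PACF at lag k is phi_{kk}, the last component of the solution
to the Yule-Walker system G_k phi = r_k where
  (G_k)_{ij} = rho(|i - j|), (r_k)_i = rho(i), i,j = 1..k.
Equivalently, Durbin-Levinson gives phi_{kk} iteratively:
  phi_{11} = rho(1)
  phi_{kk} = [rho(k) - sum_{j=1..k-1} phi_{k-1,j} rho(k-j)]
            / [1 - sum_{j=1..k-1} phi_{k-1,j} rho(j)],
  phi_{k,j} = phi_{k-1,j} - phi_{kk} phi_{k-1,k-j},  j = 1..k-1.
Step k = 1:
  phi_11 = rho(1) = -0.3089.
Step k = 2:
  phi_22 = [rho(2) - phi_11 rho(1)] / [1 - phi_11 rho(1)] = [-0.2194 - (-0.3089)(-0.3089)] / [1 - (-0.3089)(-0.3089)]
         = -0.31481921 / 0.90458079 = -0.348028.
  Update: phi_21 = phi_11 - phi_22 phi_11 = -0.3089 - (-0.348028)(-0.3089) = -0.416406.
Step k = 3:
  phi_33 = [rho(3) - phi_21 rho(2) - phi_22 rho(1)] / [1 - phi_21 rho(1) - phi_22 rho(2)]
    numerator   = 0.3459 - (-0.416406)(-0.2194) - (-0.348028)(-0.3089) = 0.1470348
    denominator = 1 - (-0.416406)(-0.3089) - (-0.348028)(-0.2194) = 0.79501497
  phi_33 = 0.1470348 / 0.79501497 = 0.1849.
Therefore phi_{33} = 0.1849.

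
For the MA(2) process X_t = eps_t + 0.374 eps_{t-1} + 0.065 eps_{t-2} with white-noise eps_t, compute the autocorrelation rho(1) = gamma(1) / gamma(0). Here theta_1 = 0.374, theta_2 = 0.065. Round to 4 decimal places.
\rho(1) = 0.3481

For an MA(q) process with theta_0 = 1, the autocovariance is
  gamma(k) = sigma^2 * sum_{i=0..q-k} theta_i * theta_{i+k},
and rho(k) = gamma(k) / gamma(0). Sigma^2 cancels.
  numerator   = (1)*(0.374) + (0.374)*(0.065) = 0.39831.
  denominator = (1)^2 + (0.374)^2 + (0.065)^2 = 1.144101.
  rho(1) = 0.39831 / 1.144101 = 0.3481.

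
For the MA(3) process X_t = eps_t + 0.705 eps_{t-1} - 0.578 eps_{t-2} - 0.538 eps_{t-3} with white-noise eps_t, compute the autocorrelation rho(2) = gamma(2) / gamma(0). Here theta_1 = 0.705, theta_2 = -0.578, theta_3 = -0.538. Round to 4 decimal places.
\rho(2) = -0.4514

For an MA(q) process with theta_0 = 1, the autocovariance is
  gamma(k) = sigma^2 * sum_{i=0..q-k} theta_i * theta_{i+k},
and rho(k) = gamma(k) / gamma(0). Sigma^2 cancels.
  numerator   = (1)*(-0.578) + (0.705)*(-0.538) = -0.95729.
  denominator = (1)^2 + (0.705)^2 + (-0.578)^2 + (-0.538)^2 = 2.120553.
  rho(2) = -0.95729 / 2.120553 = -0.4514.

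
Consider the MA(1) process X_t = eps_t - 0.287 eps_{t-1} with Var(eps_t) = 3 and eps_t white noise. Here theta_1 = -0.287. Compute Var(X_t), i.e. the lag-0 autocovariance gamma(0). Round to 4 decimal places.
\gamma(0) = 3.2471

For an MA(q) process X_t = eps_t + sum_i theta_i eps_{t-i} with
Var(eps_t) = sigma^2, the variance is
  gamma(0) = sigma^2 * (1 + sum_i theta_i^2).
  sum_i theta_i^2 = (-0.287)^2 = 0.082369.
  gamma(0) = 3 * (1 + 0.082369) = 3 * 1.082369 = 3.247107, which rounds to 3.2471.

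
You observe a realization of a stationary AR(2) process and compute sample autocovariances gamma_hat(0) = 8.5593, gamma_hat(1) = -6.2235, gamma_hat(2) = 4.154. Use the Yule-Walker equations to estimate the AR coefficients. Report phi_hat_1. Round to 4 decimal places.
\hat\phi_{1} = -0.7940

The Yule-Walker equations for an AR(p) process read, in matrix form,
  Gamma_p phi = r_p,   with   (Gamma_p)_{ij} = gamma(|i - j|),
                       (r_p)_i = gamma(i),   i,j = 1..p.
Substitute the sample gammas (Toeplitz matrix and right-hand side of size 2):
  Gamma_p = [[8.5593, -6.2235], [-6.2235, 8.5593]]
  r_p     = [-6.2235, 4.154]
Written out:
  8.5593 phi_1 - 6.2235 phi_2 = -6.2235
  -6.2235 phi_1 + 8.5593 phi_2 = 4.154
Solve by Cramer's rule:
  det = gamma(0)^2 - gamma(1)^2 = (8.5593)^2 - (-6.2235)^2 = 73.26161649 - 38.73195225 = 34.52966424
  phi_hat_1 = [gamma(1) gamma(0) - gamma(1) gamma(2)] / det = [(-6.2235)(8.5593) - (-6.2235)(4.154)] / 34.52966424 = -27.41638455 / 34.52966424 = -0.794
  phi_hat_2 = [gamma(0) gamma(2) - gamma(1)^2] / det = [(8.5593)(4.154) - (-6.2235)^2] / 34.52966424 = -3.17662005 / 34.52966424 = -0.092
So phi_hat = [-0.7940, -0.0920].
Therefore phi_hat_1 = -0.7940.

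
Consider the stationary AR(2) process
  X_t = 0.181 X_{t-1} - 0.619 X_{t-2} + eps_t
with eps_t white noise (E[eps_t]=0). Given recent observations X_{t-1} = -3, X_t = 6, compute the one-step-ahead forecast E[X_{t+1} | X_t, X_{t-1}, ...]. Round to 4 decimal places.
E[X_{t+1} \mid \mathcal F_t] = 2.9430

For an AR(p) model X_t = c + sum_i phi_i X_{t-i} + eps_t, the
one-step-ahead conditional mean is
  E[X_{t+1} | X_t, ...] = c + sum_i phi_i X_{t+1-i}.
Substitute known values:
  E[X_{t+1} | ...] = (0.181) * (6) + (-0.619) * (-3)
                   = 2.9430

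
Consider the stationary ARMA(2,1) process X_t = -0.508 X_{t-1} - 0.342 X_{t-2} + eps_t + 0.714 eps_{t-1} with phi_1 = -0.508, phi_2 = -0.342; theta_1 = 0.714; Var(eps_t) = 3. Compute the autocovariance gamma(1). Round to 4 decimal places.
\gamma(1) = 0.1412

Multiply the model equation by X_{t-k} and take expectations. With theta_0 = psi_0 = 1 and psi_j the MA(infinity) weights, this gives
  gamma(k) - sum_i phi_i gamma(k-i) = c_k,
  c_k = sigma^2 * sum_{j=k..q} theta_j psi_{j-k}   (c_k = 0 for k > q),
using gamma(-m) = gamma(m).
psi-weights needed (psi_j = theta_j + sum_i phi_i psi_{j-i}):
  psi_1 = theta_1 + phi_1 = 0.714 + (-0.508) = 0.206
Right-hand sides:
  c_0 = sigma^2 (1 + theta_1 psi_1) = 3 * (1 + (0.714)(0.206)) = 3 * 1.147084 = 3.441252
  c_1 = sigma^2 theta_1 = 3 * (0.714) = 2.142
  c_2 = 0
Equations for k = 0, 1, 2 (AR order 2, c_2 = 0):
  (E0) gamma(0) = phi_1 gamma(1) + phi_2 gamma(2) + c_0
  (E1) gamma(1) = phi_1 gamma(0) + phi_2 gamma(1) + c_1
  (E2) gamma(2) = phi_1 gamma(1) + phi_2 gamma(0)
From (E1): gamma(1) = A gamma(0) + B with
  A = phi_1 / (1 - phi_2) = -0.508 / 1.342 = -0.378539,   B = c_1 / (1 - phi_2) = 2.142 / 1.342 = 1.596125.
Insert (E2) into (E0): gamma(0) (1 - phi_2^2) = phi_1 (1 + phi_2) gamma(1) + c_0.
  phi_1 (1 + phi_2) = (-0.508)(0.658) = -0.334264,   1 - phi_2^2 = 0.883036.
Replace gamma(1) by A gamma(0) + B and collect gamma(0):
  gamma(0) [0.883036 - (-0.334264)(-0.378539)] = (-0.334264)(1.596125) + 3.441252
  gamma(0) * 0.756504 = 2.907725
  gamma(0) = 2.907725 / 0.756504 = 3.843635.
  gamma(1) = A gamma(0) + B = (-0.378539)(3.843635) + (1.596125) = 0.141158.
Therefore gamma(1) = 0.1412 (to 4 decimal places).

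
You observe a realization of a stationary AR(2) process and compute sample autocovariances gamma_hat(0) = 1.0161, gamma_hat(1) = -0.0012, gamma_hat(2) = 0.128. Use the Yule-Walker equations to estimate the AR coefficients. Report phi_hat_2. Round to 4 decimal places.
\hat\phi_{2} = 0.1260

The Yule-Walker equations for an AR(p) process read, in matrix form,
  Gamma_p phi = r_p,   with   (Gamma_p)_{ij} = gamma(|i - j|),
                       (r_p)_i = gamma(i),   i,j = 1..p.
Substitute the sample gammas (Toeplitz matrix and right-hand side of size 2):
  Gamma_p = [[1.0161, -0.0012], [-0.0012, 1.0161]]
  r_p     = [-0.0012, 0.128]
Written out:
  1.0161 phi_1 - 0.0012 phi_2 = -0.0012
  -0.0012 phi_1 + 1.0161 phi_2 = 0.128
Solve by Cramer's rule:
  det = gamma(0)^2 - gamma(1)^2 = (1.0161)^2 - (-0.0012)^2 = 1.03245921 - 0.00000144 = 1.03245777
  phi_hat_1 = [gamma(1) gamma(0) - gamma(1) gamma(2)] / det = [(-0.0012)(1.0161) - (-0.0012)(0.128)] / 1.03245777 = -0.00106572 / 1.03245777 = -0.001
  phi_hat_2 = [gamma(0) gamma(2) - gamma(1)^2] / det = [(1.0161)(0.128) - (-0.0012)^2] / 1.03245777 = 0.13005936 / 1.03245777 = 0.126
So phi_hat = [-0.0010, 0.1260].
Therefore phi_hat_2 = 0.1260.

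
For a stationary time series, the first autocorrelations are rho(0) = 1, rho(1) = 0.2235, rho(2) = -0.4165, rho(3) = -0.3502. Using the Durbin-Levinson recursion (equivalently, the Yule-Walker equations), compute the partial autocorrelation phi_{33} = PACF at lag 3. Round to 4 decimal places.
\phi_{33} = -0.1410

The PACF at lag k is phi_{kk}, the last component of the solution
to the Yule-Walker system G_k phi = r_k where
  (G_k)_{ij} = rho(|i - j|), (r_k)_i = rho(i), i,j = 1..k.
Equivalently, Durbin-Levinson gives phi_{kk} iteratively:
  phi_{11} = rho(1)
  phi_{kk} = [rho(k) - sum_{j=1..k-1} phi_{k-1,j} rho(k-j)]
            / [1 - sum_{j=1..k-1} phi_{k-1,j} rho(j)],
  phi_{k,j} = phi_{k-1,j} - phi_{kk} phi_{k-1,k-j},  j = 1..k-1.
Step k = 1:
  phi_11 = rho(1) = 0.2235.
Step k = 2:
  phi_22 = [rho(2) - phi_11 rho(1)] / [1 - phi_11 rho(1)] = [-0.4165 - (0.2235)(0.2235)] / [1 - (0.2235)(0.2235)]
         = -0.46645225 / 0.95004775 = -0.490978.
  Update: phi_21 = phi_11 - phi_22 phi_11 = 0.2235 - (-0.490978)(0.2235) = 0.333234.
Step k = 3:
  phi_33 = [rho(3) - phi_21 rho(2) - phi_22 rho(1)] / [1 - phi_21 rho(1) - phi_22 rho(2)]
    numerator   = -0.3502 - (0.333234)(-0.4165) - (-0.490978)(0.2235) = -0.10167473
    denominator = 1 - (0.333234)(0.2235) - (-0.490978)(-0.4165) = 0.7210301
  phi_33 = -0.10167473 / 0.7210301 = -0.141.
Therefore phi_{33} = -0.1410.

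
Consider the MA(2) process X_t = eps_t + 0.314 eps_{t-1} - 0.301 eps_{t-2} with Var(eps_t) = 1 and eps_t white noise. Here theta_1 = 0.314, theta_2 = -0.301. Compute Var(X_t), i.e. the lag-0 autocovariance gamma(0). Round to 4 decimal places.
\gamma(0) = 1.1892

For an MA(q) process X_t = eps_t + sum_i theta_i eps_{t-i} with
Var(eps_t) = sigma^2, the variance is
  gamma(0) = sigma^2 * (1 + sum_i theta_i^2).
  sum_i theta_i^2 = (0.314)^2 + (-0.301)^2 = 0.098596 + 0.090601 = 0.189197.
  gamma(0) = 1 * (1 + 0.189197) = 1 * 1.189197 = 1.189197, which rounds to 1.1892.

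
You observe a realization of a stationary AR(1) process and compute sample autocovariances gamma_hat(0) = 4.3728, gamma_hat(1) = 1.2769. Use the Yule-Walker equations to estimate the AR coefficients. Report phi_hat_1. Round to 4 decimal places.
\hat\phi_{1} = 0.2920

The Yule-Walker equations for an AR(p) process read, in matrix form,
  Gamma_p phi = r_p,   with   (Gamma_p)_{ij} = gamma(|i - j|),
                       (r_p)_i = gamma(i),   i,j = 1..p.
Substitute the sample gammas (Toeplitz matrix and right-hand side of size 1):
  Gamma_p = [[4.3728]]
  r_p     = [1.2769]
With p = 1 this is the single equation gamma(0) phi_1 = gamma(1):
  phi_hat_1 = gamma(1) / gamma(0) = 1.2769 / 4.3728 = 0.2920.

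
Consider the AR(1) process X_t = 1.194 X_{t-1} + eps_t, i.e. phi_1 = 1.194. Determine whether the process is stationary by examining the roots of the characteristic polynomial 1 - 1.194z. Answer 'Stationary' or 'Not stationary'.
\text{Not stationary}

The AR(p) characteristic polynomial is P(z) = 1 - 1.194z.
Stationarity requires all roots to lie outside the unit circle, i.e. |z| > 1 for every root.
This is linear in z: 1 + (-1.194) z = 0  =>  z = -1/(-1.194) = 0.837521,  |z| = 0.837521.
Moduli of all roots: 0.8375.
All moduli strictly greater than 1? No.
Verdict: Not stationary.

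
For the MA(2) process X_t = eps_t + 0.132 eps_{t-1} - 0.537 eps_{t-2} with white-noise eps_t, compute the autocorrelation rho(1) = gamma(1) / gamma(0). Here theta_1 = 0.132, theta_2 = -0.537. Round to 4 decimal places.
\rho(1) = 0.0468

For an MA(q) process with theta_0 = 1, the autocovariance is
  gamma(k) = sigma^2 * sum_{i=0..q-k} theta_i * theta_{i+k},
and rho(k) = gamma(k) / gamma(0). Sigma^2 cancels.
  numerator   = (1)*(0.132) + (0.132)*(-0.537) = 0.061116.
  denominator = (1)^2 + (0.132)^2 + (-0.537)^2 = 1.305793.
  rho(1) = 0.061116 / 1.305793 = 0.0468.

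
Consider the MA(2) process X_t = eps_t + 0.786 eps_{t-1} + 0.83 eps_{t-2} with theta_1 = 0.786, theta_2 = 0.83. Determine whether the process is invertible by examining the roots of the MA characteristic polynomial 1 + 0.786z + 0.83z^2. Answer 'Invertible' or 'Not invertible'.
\text{Invertible}

The MA(q) characteristic polynomial is P(z) = 1 + 0.786z + 0.83z^2.
Invertibility requires all roots to lie outside the unit circle, i.e. |z| > 1 for every root.
Set 1 + (0.786) z + (0.83) z^2 = 0, i.e. a z^2 + b z + c = 0 with a = 0.83, b = 0.786, c = 1.
Discriminant D = b^2 - 4ac = (0.786)^2 - 4*(0.83)*1 = 0.617796 - (3.32) = -2.702204.
D < 0, so the roots are the complex-conjugate pair z = (-b +/- i sqrt(-D)) / (2a) = -0.4735 +/- 0.9903i.
For a conjugate pair |z|^2 = z * conj(z) = (product of roots) = c/a = 1/(0.83) = 1.204819, so |z| = sqrt(1.204819) = 1.0976 for both roots.
Moduli of all roots: 1.0976, 1.0976.
All moduli strictly greater than 1? Yes.
Verdict: Invertible.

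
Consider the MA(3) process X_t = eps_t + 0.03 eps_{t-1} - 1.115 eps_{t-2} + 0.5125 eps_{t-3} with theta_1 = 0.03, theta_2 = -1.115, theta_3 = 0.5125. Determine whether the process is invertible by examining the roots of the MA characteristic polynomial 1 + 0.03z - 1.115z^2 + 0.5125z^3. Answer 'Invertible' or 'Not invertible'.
\text{Not invertible}

The MA(q) characteristic polynomial is P(z) = 1 + 0.03z - 1.115z^2 + 0.5125z^3.
Invertibility requires all roots to lie outside the unit circle, i.e. |z| > 1 for every root.
Degree 3: look for a simple real root z0 first, then factor out (1 - z/z0) and solve the remaining quadratic.
Testing z0 = -0.8: P(-0.8) = 1 + (0.03)(-0.8) + (-1.115)(-0.8)^2 + (0.5125)(-0.8)^3
  = 1 + (-0.024) + (-0.7136) + (-0.2624) = 0.  So z_0 = -0.8 is a root, |z_0| = 0.8.
Divide out the factor (1 + 1.25 z) = (1 - z/z0) (since 1/z0 = -1.25):
  P(z) = (1 + 1.25 z)(1 + (-1.22) z + (0.41) z^2)
  [check: z-coef -1.22 - (-1.25) = 0.03; z^2-coef 0.41 - (-1.25)(-1.22) = -1.115; z^3-coef -(-1.25)(0.41) = 0.5125.]
Remaining roots from the quadratic factor 1 + (-1.22) z + (0.41) z^2:
  Set 1 + (-1.22) z + (0.41) z^2 = 0, i.e. a z^2 + b z + c = 0 with a = 0.41, b = -1.22, c = 1.
  Discriminant D = b^2 - 4ac = (-1.22)^2 - 4*(0.41)*1 = 1.4884 - (1.64) = -0.1516.
  D < 0, so the roots are the complex-conjugate pair z = (-b +/- i sqrt(-D)) / (2a) = 1.4878 +/- 0.4748i.
  For a conjugate pair |z|^2 = z * conj(z) = (product of roots) = c/a = 1/(0.41) = 2.439024, so |z| = sqrt(2.439024) = 1.5617 for both roots.
Moduli of all roots: 0.8000, 1.5617, 1.5617.
All moduli strictly greater than 1? No.
Verdict: Not invertible.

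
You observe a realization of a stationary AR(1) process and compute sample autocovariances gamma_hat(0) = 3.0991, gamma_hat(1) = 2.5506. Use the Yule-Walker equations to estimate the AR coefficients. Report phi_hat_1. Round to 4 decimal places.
\hat\phi_{1} = 0.8230

The Yule-Walker equations for an AR(p) process read, in matrix form,
  Gamma_p phi = r_p,   with   (Gamma_p)_{ij} = gamma(|i - j|),
                       (r_p)_i = gamma(i),   i,j = 1..p.
Substitute the sample gammas (Toeplitz matrix and right-hand side of size 1):
  Gamma_p = [[3.0991]]
  r_p     = [2.5506]
With p = 1 this is the single equation gamma(0) phi_1 = gamma(1):
  phi_hat_1 = gamma(1) / gamma(0) = 2.5506 / 3.0991 = 0.8230.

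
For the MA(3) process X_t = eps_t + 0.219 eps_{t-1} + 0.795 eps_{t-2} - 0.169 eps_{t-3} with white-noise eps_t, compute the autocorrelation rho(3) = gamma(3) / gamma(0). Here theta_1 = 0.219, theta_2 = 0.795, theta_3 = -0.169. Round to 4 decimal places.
\rho(3) = -0.0989

For an MA(q) process with theta_0 = 1, the autocovariance is
  gamma(k) = sigma^2 * sum_{i=0..q-k} theta_i * theta_{i+k},
and rho(k) = gamma(k) / gamma(0). Sigma^2 cancels.
  numerator   = (1)*(-0.169) = -0.169.
  denominator = (1)^2 + (0.219)^2 + (0.795)^2 + (-0.169)^2 = 1.708547.
  rho(3) = -0.169 / 1.708547 = -0.0989.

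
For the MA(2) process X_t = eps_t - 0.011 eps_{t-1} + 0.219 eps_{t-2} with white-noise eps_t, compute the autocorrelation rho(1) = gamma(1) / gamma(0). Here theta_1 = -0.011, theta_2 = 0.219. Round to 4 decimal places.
\rho(1) = -0.0128

For an MA(q) process with theta_0 = 1, the autocovariance is
  gamma(k) = sigma^2 * sum_{i=0..q-k} theta_i * theta_{i+k},
and rho(k) = gamma(k) / gamma(0). Sigma^2 cancels.
  numerator   = (1)*(-0.011) + (-0.011)*(0.219) = -0.013409.
  denominator = (1)^2 + (-0.011)^2 + (0.219)^2 = 1.048082.
  rho(1) = -0.013409 / 1.048082 = -0.0128.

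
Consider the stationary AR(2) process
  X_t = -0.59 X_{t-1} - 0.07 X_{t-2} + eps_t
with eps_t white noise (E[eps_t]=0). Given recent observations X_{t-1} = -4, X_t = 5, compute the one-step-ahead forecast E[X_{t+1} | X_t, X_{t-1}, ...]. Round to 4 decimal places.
E[X_{t+1} \mid \mathcal F_t] = -2.6700

For an AR(p) model X_t = c + sum_i phi_i X_{t-i} + eps_t, the
one-step-ahead conditional mean is
  E[X_{t+1} | X_t, ...] = c + sum_i phi_i X_{t+1-i}.
Substitute known values:
  E[X_{t+1} | ...] = (-0.59) * (5) + (-0.07) * (-4)
                   = -2.6700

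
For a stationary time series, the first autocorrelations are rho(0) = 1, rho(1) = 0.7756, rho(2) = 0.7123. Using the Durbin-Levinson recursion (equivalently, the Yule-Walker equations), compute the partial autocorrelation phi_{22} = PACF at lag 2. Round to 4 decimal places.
\phi_{22} = 0.2779

The PACF at lag k is phi_{kk}, the last component of the solution
to the Yule-Walker system G_k phi = r_k where
  (G_k)_{ij} = rho(|i - j|), (r_k)_i = rho(i), i,j = 1..k.
Equivalently, Durbin-Levinson gives phi_{kk} iteratively:
  phi_{11} = rho(1)
  phi_{kk} = [rho(k) - sum_{j=1..k-1} phi_{k-1,j} rho(k-j)]
            / [1 - sum_{j=1..k-1} phi_{k-1,j} rho(j)],
  phi_{k,j} = phi_{k-1,j} - phi_{kk} phi_{k-1,k-j},  j = 1..k-1.
Step k = 1:
  phi_11 = rho(1) = 0.7756.
Step k = 2:
  phi_22 = [rho(2) - phi_11 rho(1)] / [1 - phi_11 rho(1)] = [0.7123 - (0.7756)(0.7756)] / [1 - (0.7756)(0.7756)]
         = 0.11074464 / 0.39844464 = 0.2779.
Therefore phi_{22} = 0.2779.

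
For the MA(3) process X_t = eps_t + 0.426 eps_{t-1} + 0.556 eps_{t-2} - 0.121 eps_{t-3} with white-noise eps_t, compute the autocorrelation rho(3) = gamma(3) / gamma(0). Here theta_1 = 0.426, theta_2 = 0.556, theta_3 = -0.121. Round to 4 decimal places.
\rho(3) = -0.0804

For an MA(q) process with theta_0 = 1, the autocovariance is
  gamma(k) = sigma^2 * sum_{i=0..q-k} theta_i * theta_{i+k},
and rho(k) = gamma(k) / gamma(0). Sigma^2 cancels.
  numerator   = (1)*(-0.121) = -0.121.
  denominator = (1)^2 + (0.426)^2 + (0.556)^2 + (-0.121)^2 = 1.505253.
  rho(3) = -0.121 / 1.505253 = -0.0804.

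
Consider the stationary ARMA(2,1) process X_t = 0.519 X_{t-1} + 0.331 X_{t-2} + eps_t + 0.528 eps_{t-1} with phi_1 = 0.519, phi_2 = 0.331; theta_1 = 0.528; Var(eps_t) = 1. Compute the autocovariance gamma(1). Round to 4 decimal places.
\gamma(1) = 5.3801

Multiply the model equation by X_{t-k} and take expectations. With theta_0 = psi_0 = 1 and psi_j the MA(infinity) weights, this gives
  gamma(k) - sum_i phi_i gamma(k-i) = c_k,
  c_k = sigma^2 * sum_{j=k..q} theta_j psi_{j-k}   (c_k = 0 for k > q),
using gamma(-m) = gamma(m).
psi-weights needed (psi_j = theta_j + sum_i phi_i psi_{j-i}):
  psi_1 = theta_1 + phi_1 = 0.528 + (0.519) = 1.047
Right-hand sides:
  c_0 = sigma^2 (1 + theta_1 psi_1) = 1 * (1 + (0.528)(1.047)) = 1 * 1.552816 = 1.552816
  c_1 = sigma^2 theta_1 = 1 * (0.528) = 0.528
  c_2 = 0
Equations for k = 0, 1, 2 (AR order 2, c_2 = 0):
  (E0) gamma(0) = phi_1 gamma(1) + phi_2 gamma(2) + c_0
  (E1) gamma(1) = phi_1 gamma(0) + phi_2 gamma(1) + c_1
  (E2) gamma(2) = phi_1 gamma(1) + phi_2 gamma(0)
From (E1): gamma(1) = A gamma(0) + B with
  A = phi_1 / (1 - phi_2) = 0.519 / 0.669 = 0.775785,   B = c_1 / (1 - phi_2) = 0.528 / 0.669 = 0.789238.
Insert (E2) into (E0): gamma(0) (1 - phi_2^2) = phi_1 (1 + phi_2) gamma(1) + c_0.
  phi_1 (1 + phi_2) = (0.519)(1.331) = 0.690789,   1 - phi_2^2 = 0.890439.
Replace gamma(1) by A gamma(0) + B and collect gamma(0):
  gamma(0) [0.890439 - (0.690789)(0.775785)] = (0.690789)(0.789238) + 1.552816
  gamma(0) * 0.354535 = 2.098013
  gamma(0) = 2.098013 / 0.354535 = 5.917639.
  gamma(1) = A gamma(0) + B = (0.775785)(5.917639) + (0.789238) = 5.380052.
Therefore gamma(1) = 5.3801 (to 4 decimal places).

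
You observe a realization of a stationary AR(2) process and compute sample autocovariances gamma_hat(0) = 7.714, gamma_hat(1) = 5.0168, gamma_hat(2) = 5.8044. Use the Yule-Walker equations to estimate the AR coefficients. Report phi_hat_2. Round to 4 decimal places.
\hat\phi_{2} = 0.5710

The Yule-Walker equations for an AR(p) process read, in matrix form,
  Gamma_p phi = r_p,   with   (Gamma_p)_{ij} = gamma(|i - j|),
                       (r_p)_i = gamma(i),   i,j = 1..p.
Substitute the sample gammas (Toeplitz matrix and right-hand side of size 2):
  Gamma_p = [[7.714, 5.0168], [5.0168, 7.714]]
  r_p     = [5.0168, 5.8044]
Written out:
  7.714 phi_1 + 5.0168 phi_2 = 5.0168
  5.0168 phi_1 + 7.714 phi_2 = 5.8044
Solve by Cramer's rule:
  det = gamma(0)^2 - gamma(1)^2 = (7.714)^2 - (5.0168)^2 = 59.505796 - 25.16828224 = 34.33751376
  phi_hat_1 = [gamma(1) gamma(0) - gamma(1) gamma(2)] / det = [(5.0168)(7.714) - (5.0168)(5.8044)] / 34.33751376 = 9.58008128 / 34.33751376 = 0.279
  phi_hat_2 = [gamma(0) gamma(2) - gamma(1)^2] / det = [(7.714)(5.8044) - (5.0168)^2] / 34.33751376 = 19.60685936 / 34.33751376 = 0.571
So phi_hat = [0.2790, 0.5710].
Therefore phi_hat_2 = 0.5710.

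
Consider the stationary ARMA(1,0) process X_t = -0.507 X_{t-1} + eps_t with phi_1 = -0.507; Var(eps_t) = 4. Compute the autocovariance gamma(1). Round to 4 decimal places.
\gamma(1) = -2.7297

Multiply the model equation by X_{t-k} and take expectations. With theta_0 = psi_0 = 1 and psi_j the MA(infinity) weights, this gives
  gamma(k) - sum_i phi_i gamma(k-i) = c_k,
  c_k = sigma^2 * sum_{j=k..q} theta_j psi_{j-k}   (c_k = 0 for k > q),
using gamma(-m) = gamma(m).
Pure AR (q = 0): c_0 = sigma^2 = 4, c_k = 0 for k >= 1.
Equations for k = 0 and k = 1 (AR order 1):
  gamma(0) = phi_1 gamma(1) + c_0
  gamma(1) = phi_1 gamma(0) + c_1
Substituting the second into the first: gamma(0) (1 - phi_1^2) = c_0 + phi_1 c_1, so
  gamma(0) = c_0 / (1 - phi_1^2) = 4 / (1 - (-0.507)^2) = 4 / 0.742951 = 5.383935.
  gamma(1) = phi_1 gamma(0) = (-0.507)(5.383935) = -2.729655.
Therefore gamma(1) = -2.7297 (to 4 decimal places).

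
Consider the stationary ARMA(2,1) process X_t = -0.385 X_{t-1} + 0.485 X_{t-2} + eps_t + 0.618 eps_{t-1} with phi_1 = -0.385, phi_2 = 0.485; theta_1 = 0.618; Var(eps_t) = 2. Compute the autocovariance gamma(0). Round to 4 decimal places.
\gamma(0) = 2.7147

Multiply the model equation by X_{t-k} and take expectations. With theta_0 = psi_0 = 1 and psi_j the MA(infinity) weights, this gives
  gamma(k) - sum_i phi_i gamma(k-i) = c_k,
  c_k = sigma^2 * sum_{j=k..q} theta_j psi_{j-k}   (c_k = 0 for k > q),
using gamma(-m) = gamma(m).
psi-weights needed (psi_j = theta_j + sum_i phi_i psi_{j-i}):
  psi_1 = theta_1 + phi_1 = 0.618 + (-0.385) = 0.233
Right-hand sides:
  c_0 = sigma^2 (1 + theta_1 psi_1) = 2 * (1 + (0.618)(0.233)) = 2 * 1.143994 = 2.287988
  c_1 = sigma^2 theta_1 = 2 * (0.618) = 1.236
  c_2 = 0
Equations for k = 0, 1, 2 (AR order 2, c_2 = 0):
  (E0) gamma(0) = phi_1 gamma(1) + phi_2 gamma(2) + c_0
  (E1) gamma(1) = phi_1 gamma(0) + phi_2 gamma(1) + c_1
  (E2) gamma(2) = phi_1 gamma(1) + phi_2 gamma(0)
From (E1): gamma(1) = A gamma(0) + B with
  A = phi_1 / (1 - phi_2) = -0.385 / 0.515 = -0.747573,   B = c_1 / (1 - phi_2) = 1.236 / 0.515 = 2.4.
Insert (E2) into (E0): gamma(0) (1 - phi_2^2) = phi_1 (1 + phi_2) gamma(1) + c_0.
  phi_1 (1 + phi_2) = (-0.385)(1.485) = -0.571725,   1 - phi_2^2 = 0.764775.
Replace gamma(1) by A gamma(0) + B and collect gamma(0):
  gamma(0) [0.764775 - (-0.571725)(-0.747573)] = (-0.571725)(2.4) + 2.287988
  gamma(0) * 0.337369 = 0.915848
  gamma(0) = 0.915848 / 0.337369 = 2.714678.
Therefore gamma(0) = 2.7147 (to 4 decimal places).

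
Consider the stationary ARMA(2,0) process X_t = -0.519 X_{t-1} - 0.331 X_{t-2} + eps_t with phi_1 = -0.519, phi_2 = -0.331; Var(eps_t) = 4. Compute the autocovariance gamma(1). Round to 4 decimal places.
\gamma(1) = -2.0657

Multiply the model equation by X_{t-k} and take expectations. With theta_0 = psi_0 = 1 and psi_j the MA(infinity) weights, this gives
  gamma(k) - sum_i phi_i gamma(k-i) = c_k,
  c_k = sigma^2 * sum_{j=k..q} theta_j psi_{j-k}   (c_k = 0 for k > q),
using gamma(-m) = gamma(m).
Pure AR (q = 0): c_0 = sigma^2 = 4, c_k = 0 for k >= 1.
Equations for k = 0, 1, 2 (AR order 2, c_2 = 0):
  (E0) gamma(0) = phi_1 gamma(1) + phi_2 gamma(2) + c_0
  (E1) gamma(1) = phi_1 gamma(0) + phi_2 gamma(1) + c_1
  (E2) gamma(2) = phi_1 gamma(1) + phi_2 gamma(0)
From (E1): gamma(1) = A gamma(0) + B with
  A = phi_1 / (1 - phi_2) = -0.519 / 1.331 = -0.389932,   B = c_1 / (1 - phi_2) = 0 / 1.331 = 0.
Insert (E2) into (E0): gamma(0) (1 - phi_2^2) = phi_1 (1 + phi_2) gamma(1) + c_0.
  phi_1 (1 + phi_2) = (-0.519)(0.669) = -0.347211,   1 - phi_2^2 = 0.890439.
Replace gamma(1) by A gamma(0) + B and collect gamma(0):
  gamma(0) [0.890439 - (-0.347211)(-0.389932)] = c_0 = 4
  gamma(0) * 0.75505 = 4
  gamma(0) = 4 / 0.75505 = 5.297661.
  gamma(1) = A gamma(0) = (-0.389932)(5.297661) = -2.06573.
Therefore gamma(1) = -2.0657 (to 4 decimal places).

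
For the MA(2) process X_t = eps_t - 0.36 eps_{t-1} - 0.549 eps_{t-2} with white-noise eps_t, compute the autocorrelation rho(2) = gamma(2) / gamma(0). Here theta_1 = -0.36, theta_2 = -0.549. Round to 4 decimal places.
\rho(2) = -0.3836

For an MA(q) process with theta_0 = 1, the autocovariance is
  gamma(k) = sigma^2 * sum_{i=0..q-k} theta_i * theta_{i+k},
and rho(k) = gamma(k) / gamma(0). Sigma^2 cancels.
  numerator   = (1)*(-0.549) = -0.549.
  denominator = (1)^2 + (-0.36)^2 + (-0.549)^2 = 1.431001.
  rho(2) = -0.549 / 1.431001 = -0.3836.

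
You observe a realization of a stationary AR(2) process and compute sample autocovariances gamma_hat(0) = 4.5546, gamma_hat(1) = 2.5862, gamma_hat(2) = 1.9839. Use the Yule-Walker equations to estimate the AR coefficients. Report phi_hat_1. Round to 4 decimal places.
\hat\phi_{1} = 0.4730

The Yule-Walker equations for an AR(p) process read, in matrix form,
  Gamma_p phi = r_p,   with   (Gamma_p)_{ij} = gamma(|i - j|),
                       (r_p)_i = gamma(i),   i,j = 1..p.
Substitute the sample gammas (Toeplitz matrix and right-hand side of size 2):
  Gamma_p = [[4.5546, 2.5862], [2.5862, 4.5546]]
  r_p     = [2.5862, 1.9839]
Written out:
  4.5546 phi_1 + 2.5862 phi_2 = 2.5862
  2.5862 phi_1 + 4.5546 phi_2 = 1.9839
Solve by Cramer's rule:
  det = gamma(0)^2 - gamma(1)^2 = (4.5546)^2 - (2.5862)^2 = 20.74438116 - 6.68843044 = 14.05595072
  phi_hat_1 = [gamma(1) gamma(0) - gamma(1) gamma(2)] / det = [(2.5862)(4.5546) - (2.5862)(1.9839)] / 14.05595072 = 6.64834434 / 14.05595072 = 0.473
  phi_hat_2 = [gamma(0) gamma(2) - gamma(1)^2] / det = [(4.5546)(1.9839) - (2.5862)^2] / 14.05595072 = 2.3474405 / 14.05595072 = 0.167
So phi_hat = [0.4730, 0.1670].
Therefore phi_hat_1 = 0.4730.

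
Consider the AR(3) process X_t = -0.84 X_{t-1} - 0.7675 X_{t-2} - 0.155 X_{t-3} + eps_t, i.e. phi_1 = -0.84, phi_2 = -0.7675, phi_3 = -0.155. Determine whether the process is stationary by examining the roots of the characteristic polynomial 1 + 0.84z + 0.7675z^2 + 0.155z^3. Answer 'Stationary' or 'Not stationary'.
\text{Stationary}

The AR(p) characteristic polynomial is P(z) = 1 + 0.84z + 0.7675z^2 + 0.155z^3.
Stationarity requires all roots to lie outside the unit circle, i.e. |z| > 1 for every root.
Degree 3: look for a simple real root z0 first, then factor out (1 - z/z0) and solve the remaining quadratic.
Testing z0 = -4: P(-4) = 1 + (0.84)(-4) + (0.7675)(-4)^2 + (0.155)(-4)^3
  = 1 + (-3.36) + (12.28) + (-9.92) = 0.  So z_0 = -4 is a root, |z_0| = 4.
Divide out the factor (1 + 0.25 z) = (1 - z/z0) (since 1/z0 = -0.25):
  P(z) = (1 + 0.25 z)(1 + (0.59) z + (0.62) z^2)
  [check: z-coef 0.59 - (-0.25) = 0.84; z^2-coef 0.62 - (-0.25)(0.59) = 0.7675; z^3-coef -(-0.25)(0.62) = 0.155.]
Remaining roots from the quadratic factor 1 + (0.59) z + (0.62) z^2:
  Set 1 + (0.59) z + (0.62) z^2 = 0, i.e. a z^2 + b z + c = 0 with a = 0.62, b = 0.59, c = 1.
  Discriminant D = b^2 - 4ac = (0.59)^2 - 4*(0.62)*1 = 0.3481 - (2.48) = -2.1319.
  D < 0, so the roots are the complex-conjugate pair z = (-b +/- i sqrt(-D)) / (2a) = -0.4758 +/- 1.1775i.
  For a conjugate pair |z|^2 = z * conj(z) = (product of roots) = c/a = 1/(0.62) = 1.612903, so |z| = sqrt(1.612903) = 1.27 for both roots.
Moduli of all roots: 4.0000, 1.2700, 1.2700.
All moduli strictly greater than 1? Yes.
Verdict: Stationary.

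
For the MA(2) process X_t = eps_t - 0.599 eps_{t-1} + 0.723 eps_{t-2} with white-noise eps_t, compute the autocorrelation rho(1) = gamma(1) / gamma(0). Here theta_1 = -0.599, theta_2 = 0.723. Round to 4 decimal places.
\rho(1) = -0.5485

For an MA(q) process with theta_0 = 1, the autocovariance is
  gamma(k) = sigma^2 * sum_{i=0..q-k} theta_i * theta_{i+k},
and rho(k) = gamma(k) / gamma(0). Sigma^2 cancels.
  numerator   = (1)*(-0.599) + (-0.599)*(0.723) = -1.032077.
  denominator = (1)^2 + (-0.599)^2 + (0.723)^2 = 1.88153.
  rho(1) = -1.032077 / 1.88153 = -0.5485.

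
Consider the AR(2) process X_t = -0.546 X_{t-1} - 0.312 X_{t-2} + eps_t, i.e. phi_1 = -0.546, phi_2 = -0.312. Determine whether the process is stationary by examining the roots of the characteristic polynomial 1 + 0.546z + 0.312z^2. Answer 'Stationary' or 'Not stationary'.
\text{Stationary}

The AR(p) characteristic polynomial is P(z) = 1 + 0.546z + 0.312z^2.
Stationarity requires all roots to lie outside the unit circle, i.e. |z| > 1 for every root.
Set 1 + (0.546) z + (0.312) z^2 = 0, i.e. a z^2 + b z + c = 0 with a = 0.312, b = 0.546, c = 1.
Discriminant D = b^2 - 4ac = (0.546)^2 - 4*(0.312)*1 = 0.298116 - (1.248) = -0.949884.
D < 0, so the roots are the complex-conjugate pair z = (-b +/- i sqrt(-D)) / (2a) = -0.875 +/- 1.5619i.
For a conjugate pair |z|^2 = z * conj(z) = (product of roots) = c/a = 1/(0.312) = 3.205128, so |z| = sqrt(3.205128) = 1.7903 for both roots.
Moduli of all roots: 1.7903, 1.7903.
All moduli strictly greater than 1? Yes.
Verdict: Stationary.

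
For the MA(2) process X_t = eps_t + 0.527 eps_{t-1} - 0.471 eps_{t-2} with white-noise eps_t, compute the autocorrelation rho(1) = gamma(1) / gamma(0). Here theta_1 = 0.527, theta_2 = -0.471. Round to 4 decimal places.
\rho(1) = 0.1859

For an MA(q) process with theta_0 = 1, the autocovariance is
  gamma(k) = sigma^2 * sum_{i=0..q-k} theta_i * theta_{i+k},
and rho(k) = gamma(k) / gamma(0). Sigma^2 cancels.
  numerator   = (1)*(0.527) + (0.527)*(-0.471) = 0.278783.
  denominator = (1)^2 + (0.527)^2 + (-0.471)^2 = 1.49957.
  rho(1) = 0.278783 / 1.49957 = 0.1859.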